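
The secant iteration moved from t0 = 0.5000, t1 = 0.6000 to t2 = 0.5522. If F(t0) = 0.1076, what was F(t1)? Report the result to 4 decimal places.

The secant line through (0.5000, 0.1076) and (0.6000, F(t1)) crosses zero at t2 = 0.5522.
So (0.5000, 0.1076), (0.6000, F(t1)), (0.5522, 0) are collinear:
F(t1) = 0.1076 · (0.6000 − 0.5522) / (0.5000 − 0.5522) = 0.1076 · (0.047800)/(-0.052200) = -0.098530

-0.0985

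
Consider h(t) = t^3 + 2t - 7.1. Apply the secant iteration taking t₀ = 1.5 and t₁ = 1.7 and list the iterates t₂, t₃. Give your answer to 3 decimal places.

1.575, 1.579

h(1.5) = -0.72500, h(1.7) = 1.21300
t₂ = 1.70000 − 1.21300·(1.70000 − 1.50000) / (1.21300 − (-0.72500)) = 1.70000 − (0.24260)/(1.93800) = 1.57482
h(1.57482) = -0.04472
t₃ = 1.57482 − (-0.04472)·(1.57482 − 1.70000) / (-0.04472 − 1.21300) = 1.57482 − (0.00560)/(-1.25772) = 1.57927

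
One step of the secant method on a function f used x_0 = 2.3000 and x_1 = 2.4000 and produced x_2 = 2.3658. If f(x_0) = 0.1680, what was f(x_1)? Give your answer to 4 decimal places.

-0.0873

The secant line through (2.3000, 0.1680) and (2.4000, f(x_1)) crosses zero at x_2 = 2.3658.
So (2.3000, 0.1680), (2.4000, f(x_1)), (2.3658, 0) are collinear:
f(x_1) = 0.1680 · (2.4000 − 2.3658) / (2.3000 − 2.3658) = 0.1680 · (0.034200)/(-0.065800) = -0.087319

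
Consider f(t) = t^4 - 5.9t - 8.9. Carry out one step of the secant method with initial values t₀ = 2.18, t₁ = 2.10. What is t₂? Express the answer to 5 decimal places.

f(2.18) = 0.8233058, f(2.10) = -1.8419000
t₂ = 2.1000000 − (-1.8419000)·(2.1000000 − 2.1800000) / (-1.8419000 − 0.8233058) = 2.1000000 − (0.1473520)/(-2.6652058) = 2.1552873

2.15529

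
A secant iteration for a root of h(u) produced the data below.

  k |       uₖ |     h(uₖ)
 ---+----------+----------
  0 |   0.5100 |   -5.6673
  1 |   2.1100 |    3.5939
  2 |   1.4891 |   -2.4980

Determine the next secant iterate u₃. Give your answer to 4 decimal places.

u₃ = 1.4891 − (-2.4980)·(1.4891 − 2.1100) / (-2.4980 − 3.5939)
   = 1.4891 − (1.551008)/(-6.091900) = 1.743702

1.7437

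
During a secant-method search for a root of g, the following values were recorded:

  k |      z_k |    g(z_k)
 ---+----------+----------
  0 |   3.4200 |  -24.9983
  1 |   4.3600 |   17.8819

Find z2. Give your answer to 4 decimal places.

z2 = 4.3600 − 17.8819·(4.3600 − 3.4200) / (17.8819 − (-24.9983))
   = 4.3600 − (16.808986)/(42.880200) = 3.968001

3.9680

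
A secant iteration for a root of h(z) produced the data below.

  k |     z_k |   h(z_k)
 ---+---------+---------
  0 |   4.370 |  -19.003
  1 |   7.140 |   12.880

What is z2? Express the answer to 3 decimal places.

6.021

z2 = 7.140 − 12.880·(7.140 − 4.370) / (12.880 − (-19.003))
   = 7.140 − (35.67760)/(31.88300) = 6.02098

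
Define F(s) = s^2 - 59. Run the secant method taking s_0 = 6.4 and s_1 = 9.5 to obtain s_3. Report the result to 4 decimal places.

F(6.4) = -18.040000, F(9.5) = 31.250000
s_2 = 9.500000 − 31.250000·(9.500000 − 6.400000) / (31.250000 − (-18.040000)) = 9.500000 − (96.875000)/(49.290000) = 7.534591
F(7.534591) = -2.229936
s_3 = 7.534591 − (-2.229936)·(7.534591 − 9.500000) / (-2.229936 − 31.250000) = 7.534591 − (4.382735)/(-33.479936) = 7.665498

7.6655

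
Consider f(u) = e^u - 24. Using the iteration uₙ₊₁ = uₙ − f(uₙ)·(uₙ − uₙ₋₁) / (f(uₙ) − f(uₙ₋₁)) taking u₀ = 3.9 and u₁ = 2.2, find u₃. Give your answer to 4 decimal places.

f(3.9) = 25.402449, f(2.2) = -14.974987
u₂ = 2.200000 − (-14.974987)·(2.200000 − 3.900000) / (-14.974987 − 25.402449) = 2.200000 − (25.457477)/(-40.377436) = 2.830488
f(2.830488) = -7.046273
u₃ = 2.830488 − (-7.046273)·(2.830488 − 2.200000) / (-7.046273 − (-14.974987)) = 2.830488 − (-4.442588)/(7.928714) = 3.390804

3.3908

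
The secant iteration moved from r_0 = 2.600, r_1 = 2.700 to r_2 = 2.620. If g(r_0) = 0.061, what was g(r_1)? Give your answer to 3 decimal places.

The secant line through (2.600, 0.061) and (2.700, g(r_1)) crosses zero at r_2 = 2.620.
So (2.600, 0.061), (2.700, g(r_1)), (2.620, 0) are collinear:
g(r_1) = 0.061 · (2.700 − 2.620) / (2.600 − 2.620) = 0.061 · (0.08000)/(-0.02000) = -0.24400

-0.244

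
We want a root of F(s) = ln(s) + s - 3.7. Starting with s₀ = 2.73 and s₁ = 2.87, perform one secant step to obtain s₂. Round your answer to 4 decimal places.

2.7047

F(2.73) = 0.034302, F(2.87) = 0.224312
s₂ = 2.870000 − 0.224312·(2.870000 − 2.730000) / (0.224312 − 0.034302) = 2.870000 − (0.031404)/(0.190010) = 2.704727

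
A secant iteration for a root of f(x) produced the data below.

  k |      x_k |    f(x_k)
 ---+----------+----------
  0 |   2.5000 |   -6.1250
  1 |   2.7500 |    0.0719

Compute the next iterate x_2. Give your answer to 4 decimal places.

x_2 = 2.7500 − 0.0719·(2.7500 − 2.5000) / (0.0719 − (-6.1250))
   = 2.7500 − (0.017975)/(6.196900) = 2.747099

2.7471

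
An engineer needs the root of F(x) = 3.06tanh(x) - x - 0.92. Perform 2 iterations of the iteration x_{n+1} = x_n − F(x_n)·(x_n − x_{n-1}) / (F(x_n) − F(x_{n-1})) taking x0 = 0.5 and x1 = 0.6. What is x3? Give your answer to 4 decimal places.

0.5042

F(0.5) = -0.005921, F(0.6) = 0.123372
x2 = 0.600000 − 0.123372·(0.600000 − 0.500000) / (0.123372 − (-0.005921)) = 0.600000 − (0.012337)/(0.129293) = 0.504580
F(0.504580) = 0.000497
x3 = 0.504580 − 0.000497·(0.504580 − 0.600000) / (0.000497 − 0.123372) = 0.504580 − (-0.000047)/(-0.122875) = 0.504194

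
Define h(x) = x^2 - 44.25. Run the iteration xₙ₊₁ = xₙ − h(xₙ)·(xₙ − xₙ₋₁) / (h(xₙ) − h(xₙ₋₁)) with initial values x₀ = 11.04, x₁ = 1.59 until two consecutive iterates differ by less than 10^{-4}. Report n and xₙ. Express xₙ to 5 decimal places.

h(11.04) = 77.6316000, h(1.59) = -41.7219000
x₂ = 1.5900000 − (-41.7219000)·(-9.4500000)/(-119.3535000) = 4.8933967;  |Δ| = 3.3033967
h(4.8933967) = -20.3046690
x₃ = 4.8933967 − (-20.3046690)·(3.3033967)/(21.4172310) = 8.0251916;  |Δ| = 3.1317950
h(8.0251916) = 20.1537007
x₄ = 8.0251916 − 20.1537007·(3.1317950)/(40.4583696) = 6.4651372;  |Δ| = 1.5600544
h(6.4651372) = -2.4520008
x₅ = 6.4651372 − (-2.4520008)·(-1.5600544)/(-22.6057014) = 6.6343536;  |Δ| = 0.1692164
h(6.6343536) = -0.2353526
x₆ = 6.6343536 − (-0.2353526)·(0.1692164)/(2.2166482) = 6.6523201;  |Δ| = 0.0179665
h(6.6523201) = 0.0033630
x₇ = 6.6523201 − 0.0033630·(0.0179665)/(0.2387156) = 6.6520670;  |Δ| = 0.0002531
h(6.6520670) = -0.0000045
x₈ = 6.6520670 − (-0.0000045)·(-0.0002531)/(-0.0033675) = 6.6520673;  |Δ| = 0.0000003
|x₈ − x₇| = 0.0000003 < 10^{-4}

n = 8, xₙ = 6.65207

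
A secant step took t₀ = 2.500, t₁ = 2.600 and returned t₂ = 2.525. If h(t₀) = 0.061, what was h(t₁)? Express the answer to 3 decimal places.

The secant line through (2.500, 0.061) and (2.600, h(t₁)) crosses zero at t₂ = 2.525.
So (2.500, 0.061), (2.600, h(t₁)), (2.525, 0) are collinear:
h(t₁) = 0.061 · (2.600 − 2.525) / (2.500 − 2.525) = 0.061 · (0.07500)/(-0.02500) = -0.18300

-0.183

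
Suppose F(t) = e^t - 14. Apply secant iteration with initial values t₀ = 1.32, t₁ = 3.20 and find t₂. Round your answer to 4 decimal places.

F(1.32) = -10.256579, F(3.20) = 10.532530
t₂ = 3.200000 − 10.532530·(3.200000 − 1.320000) / (10.532530 − (-10.256579)) = 3.200000 − (19.801157)/(20.789109) = 2.247523

2.2475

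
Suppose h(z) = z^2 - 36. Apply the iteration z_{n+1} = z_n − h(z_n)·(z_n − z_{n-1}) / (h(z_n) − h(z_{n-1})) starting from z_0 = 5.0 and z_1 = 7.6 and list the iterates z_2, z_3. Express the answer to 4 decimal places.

5.8730, 5.9849

h(5.0) = -11.000000, h(7.6) = 21.760000
z_2 = 7.600000 − 21.760000·(7.600000 − 5.000000) / (21.760000 − (-11.000000)) = 7.600000 − (56.576000)/(32.760000) = 5.873016
h(5.873016) = -1.507685
z_3 = 5.873016 − (-1.507685)·(5.873016 − 7.600000) / (-1.507685 − 21.760000) = 5.873016 − (2.603747)/(-23.267685) = 5.984920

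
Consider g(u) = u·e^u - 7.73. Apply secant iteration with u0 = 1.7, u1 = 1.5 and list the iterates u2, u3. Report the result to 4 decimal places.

g(1.7) = 1.575711, g(1.5) = -1.007466
u2 = 1.500000 − (-1.007466)·(1.500000 − 1.700000) / (-1.007466 − 1.575711) = 1.500000 − (0.201493)/(-2.583177) = 1.578002
g(1.578002) = -0.084160
u3 = 1.578002 − (-0.084160)·(1.578002 − 1.500000) / (-0.084160 − (-1.007466)) = 1.578002 − (-0.006565)/(0.923306) = 1.585112

1.5780, 1.5851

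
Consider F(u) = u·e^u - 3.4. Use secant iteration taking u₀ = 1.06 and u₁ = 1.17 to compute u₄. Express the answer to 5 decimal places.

F(1.06) = -0.3404468, F(1.17) = 0.3697314
u₂ = 1.1700000 − 0.3697314·(1.1700000 − 1.0600000) / (0.3697314 − (-0.3404468)) = 1.1700000 − (0.0406705)/(0.7101781) = 1.1127320
F(1.1127320) = -0.0143350
u₃ = 1.1127320 − (-0.0143350)·(1.1127320 − 1.1700000) / (-0.0143350 − 0.3697314) = 1.1127320 − (0.0008209)/(-0.3840664) = 1.1148695
F(1.1148695) = -0.0005729
u₄ = 1.1148695 − (-0.0005729)·(1.1148695 − 1.1127320) / (-0.0005729 − (-0.0143350)) = 1.1148695 − (-0.0000012)/(0.0137621) = 1.1149585

1.11496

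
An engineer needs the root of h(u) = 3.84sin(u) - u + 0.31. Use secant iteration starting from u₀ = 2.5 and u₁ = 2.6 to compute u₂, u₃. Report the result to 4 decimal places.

2.5258, 2.5263

h(2.5) = 0.108133, h(2.6) = -0.310475
u₂ = 2.600000 − (-0.310475)·(2.600000 − 2.500000) / (-0.310475 − 0.108133) = 2.600000 − (-0.031047)/(-0.418608) = 2.525832
h(2.525832) = 0.002076
u₃ = 2.525832 − 0.002076·(2.525832 − 2.600000) / (0.002076 − (-0.310475)) = 2.525832 − (-0.000154)/(0.312550) = 2.526324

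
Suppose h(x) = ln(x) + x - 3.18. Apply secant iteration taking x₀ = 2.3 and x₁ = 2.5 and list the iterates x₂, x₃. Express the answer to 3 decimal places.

2.333, 2.333

h(2.3) = -0.04709, h(2.5) = 0.23629
x₂ = 2.50000 − 0.23629·(2.50000 − 2.30000) / (0.23629 − (-0.04709)) = 2.50000 − (0.04726)/(0.28338) = 2.33323
h(2.33323) = 0.00049
x₃ = 2.33323 − 0.00049·(2.33323 − 2.50000) / (0.00049 − 0.23629) = 2.33323 − (-0.00008)/(-0.23580) = 2.33289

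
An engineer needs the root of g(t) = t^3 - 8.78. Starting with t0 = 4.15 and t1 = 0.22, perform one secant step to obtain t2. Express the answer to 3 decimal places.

0.702

g(4.15) = 62.69338, g(0.22) = -8.76935
t2 = 0.22000 − (-8.76935)·(0.22000 − 4.15000) / (-8.76935 − 62.69338) = 0.22000 − (34.46355)/(-71.46273) = 0.70226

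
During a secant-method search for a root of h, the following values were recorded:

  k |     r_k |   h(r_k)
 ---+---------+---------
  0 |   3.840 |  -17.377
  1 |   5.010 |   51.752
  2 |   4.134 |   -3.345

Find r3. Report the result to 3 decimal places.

r3 = 4.134 − (-3.345)·(4.134 − 5.010) / (-3.345 − 51.752)
   = 4.134 − (2.93022)/(-55.09700) = 4.18718

4.187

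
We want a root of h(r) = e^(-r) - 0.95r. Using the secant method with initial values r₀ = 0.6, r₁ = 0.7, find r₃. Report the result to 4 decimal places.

h(0.6) = -0.021188, h(0.7) = -0.168415
r₂ = 0.700000 − (-0.168415)·(0.700000 − 0.600000) / (-0.168415 − (-0.021188)) = 0.700000 − (-0.016841)/(-0.147226) = 0.585608
h(0.585608) = 0.000439
r₃ = 0.585608 − 0.000439·(0.585608 − 0.700000) / (0.000439 − (-0.168415)) = 0.585608 − (-0.000050)/(0.168854) = 0.585906

0.5859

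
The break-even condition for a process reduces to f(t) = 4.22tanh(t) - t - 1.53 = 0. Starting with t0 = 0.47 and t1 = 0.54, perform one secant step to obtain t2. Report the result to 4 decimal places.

f(0.47) = -0.150799, f(0.54) = 0.010409
t2 = 0.540000 − 0.010409·(0.540000 − 0.470000) / (0.010409 − (-0.150799)) = 0.540000 − (0.000729)/(0.161208) = 0.535480

0.5355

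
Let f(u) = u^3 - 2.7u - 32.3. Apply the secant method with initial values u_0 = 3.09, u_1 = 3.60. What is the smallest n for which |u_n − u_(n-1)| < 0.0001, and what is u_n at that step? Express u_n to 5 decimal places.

f(3.09) = -11.1393710, f(3.60) = 4.6360000
u_2 = 3.6000000 − 4.6360000·(0.5100000)/(15.7753710) = 3.4501233;  |Δ| = 0.1498767
f(3.4501233) = -0.5473039
u_3 = 3.4501233 − (-0.5473039)·(-0.1498767)/(-5.1833039) = 3.4659488;  |Δ| = 0.0158254
f(3.4659488) = -0.0223090
u_4 = 3.4659488 − (-0.0223090)·(0.0158254)/(0.5249949) = 3.4666213;  |Δ| = 0.0006725
f(3.4666213) = 0.0001152
u_5 = 3.4666213 − 0.0001152·(0.0006725)/(0.0224242) = 3.4666178;  |Δ| = 0.0000035
|u_5 − u_4| = 0.0000035 < 0.0001

n = 5, u_n = 3.46662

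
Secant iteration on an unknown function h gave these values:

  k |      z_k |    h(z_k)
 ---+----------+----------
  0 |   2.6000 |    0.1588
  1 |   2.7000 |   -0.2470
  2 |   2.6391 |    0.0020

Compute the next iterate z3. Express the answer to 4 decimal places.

2.6396

z3 = 2.6391 − 0.0020·(2.6391 − 2.7000) / (0.0020 − (-0.2470))
   = 2.6391 − (-0.000122)/(0.249000) = 2.639589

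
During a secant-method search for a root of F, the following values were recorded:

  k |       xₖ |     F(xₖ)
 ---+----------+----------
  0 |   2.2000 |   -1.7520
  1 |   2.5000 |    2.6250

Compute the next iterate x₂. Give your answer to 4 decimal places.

2.3201

x₂ = 2.5000 − 2.6250·(2.5000 − 2.2000) / (2.6250 − (-1.7520))
   = 2.5000 − (0.787500)/(4.377000) = 2.320082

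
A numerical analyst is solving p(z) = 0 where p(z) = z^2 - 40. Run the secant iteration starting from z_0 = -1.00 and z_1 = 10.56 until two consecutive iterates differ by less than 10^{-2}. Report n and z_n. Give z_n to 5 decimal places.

p(-1.00) = -39.0000000, p(10.56) = 71.5136000
z_2 = 10.5600000 − 71.5136000·(11.5600000)/(110.5136000) = 3.0794979;  |Δ| = 7.4805021
p(3.0794979) = -30.5166926
z_3 = 3.0794979 − (-30.5166926)·(-7.4805021)/(-102.0302926) = 5.3168744;  |Δ| = 2.2373765
p(5.3168744) = -11.7308461
z_4 = 5.3168744 − (-11.7308461)·(2.2373765)/(18.7858465) = 6.7140071;  |Δ| = 1.3971327
p(6.7140071) = 5.0778915
z_5 = 6.7140071 − 5.0778915·(1.3971327)/(16.8087376) = 6.2919357;  |Δ| = 0.4220714
p(6.2919357) = -0.4115455
z_6 = 6.2919357 − (-0.4115455)·(-0.4220714)/(-5.4894370) = 6.3235786;  |Δ| = 0.0316429
p(6.3235786) = -0.0123543
z_7 = 6.3235786 − (-0.0123543)·(0.0316429)/(0.3991912) = 6.3245578;  |Δ| = 0.0009793
|z_7 − z_6| = 0.0009793 < 10^{-2}

n = 7, z_n = 6.32456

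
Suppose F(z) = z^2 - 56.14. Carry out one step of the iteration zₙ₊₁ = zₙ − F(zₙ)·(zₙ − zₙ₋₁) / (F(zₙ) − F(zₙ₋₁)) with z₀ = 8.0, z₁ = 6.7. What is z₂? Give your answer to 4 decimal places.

7.4653

F(8.0) = 7.860000, F(6.7) = -11.250000
z₂ = 6.700000 − (-11.250000)·(6.700000 − 8.000000) / (-11.250000 − 7.860000) = 6.700000 − (14.625000)/(-19.110000) = 7.465306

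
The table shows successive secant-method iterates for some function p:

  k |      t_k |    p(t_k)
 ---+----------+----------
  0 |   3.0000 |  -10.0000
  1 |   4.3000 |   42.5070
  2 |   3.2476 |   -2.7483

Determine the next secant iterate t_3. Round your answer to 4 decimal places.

3.3115

t_3 = 3.2476 − (-2.7483)·(3.2476 − 4.3000) / (-2.7483 − 42.5070)
   = 3.2476 − (2.892311)/(-45.255300) = 3.311511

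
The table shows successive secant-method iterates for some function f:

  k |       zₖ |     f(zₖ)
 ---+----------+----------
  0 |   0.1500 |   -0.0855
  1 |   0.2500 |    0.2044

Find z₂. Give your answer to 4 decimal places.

0.1795

z₂ = 0.2500 − 0.2044·(0.2500 − 0.1500) / (0.2044 − (-0.0855))
   = 0.2500 − (0.020440)/(0.289900) = 0.179493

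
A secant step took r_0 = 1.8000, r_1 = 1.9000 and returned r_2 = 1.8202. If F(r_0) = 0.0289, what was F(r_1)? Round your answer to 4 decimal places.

The secant line through (1.8000, 0.0289) and (1.9000, F(r_1)) crosses zero at r_2 = 1.8202.
So (1.8000, 0.0289), (1.9000, F(r_1)), (1.8202, 0) are collinear:
F(r_1) = 0.0289 · (1.9000 − 1.8202) / (1.8000 − 1.8202) = 0.0289 · (0.079800)/(-0.020200) = -0.114169

-0.1142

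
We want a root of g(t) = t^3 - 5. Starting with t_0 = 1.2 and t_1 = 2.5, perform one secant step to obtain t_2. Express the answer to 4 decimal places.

g(1.2) = -3.272000, g(2.5) = 10.625000
t_2 = 2.500000 − 10.625000·(2.500000 − 1.200000) / (10.625000 − (-3.272000)) = 2.500000 − (13.812500)/(13.897000) = 1.506080

1.5061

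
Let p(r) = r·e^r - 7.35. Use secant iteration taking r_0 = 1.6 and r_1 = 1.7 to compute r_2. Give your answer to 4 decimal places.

1.5584

p(1.6) = 0.574852, p(1.7) = 1.955711
r_2 = 1.700000 − 1.955711·(1.700000 − 1.600000) / (1.955711 − 0.574852) = 1.700000 − (0.195571)/(1.380859) = 1.558370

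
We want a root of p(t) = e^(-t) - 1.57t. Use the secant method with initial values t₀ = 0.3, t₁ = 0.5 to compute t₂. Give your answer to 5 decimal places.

p(0.3) = 0.2698182, p(0.5) = -0.1784693
t₂ = 0.5000000 − (-0.1784693)·(0.5000000 − 0.3000000) / (-0.1784693 − 0.2698182) = 0.5000000 − (-0.0356939)/(-0.4482876) = 0.4203773

0.42038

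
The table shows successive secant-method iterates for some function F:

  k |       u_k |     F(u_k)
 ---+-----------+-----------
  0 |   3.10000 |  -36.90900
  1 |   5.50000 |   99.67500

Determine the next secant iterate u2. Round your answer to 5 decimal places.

3.74855

u2 = 5.50000 − 99.67500·(5.50000 − 3.10000) / (99.67500 − (-36.90900))
   = 5.50000 − (239.2200000)/(136.5840000) = 3.7485503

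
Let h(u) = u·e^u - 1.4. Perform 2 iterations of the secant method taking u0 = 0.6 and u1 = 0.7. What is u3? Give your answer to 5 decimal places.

0.69718

h(0.6) = -0.3067287, h(0.7) = 0.0096269
u2 = 0.7000000 − 0.0096269·(0.7000000 − 0.6000000) / (0.0096269 − (-0.3067287)) = 0.7000000 − (0.0009627)/(0.3163556) = 0.6969569
h(0.6969569) = -0.0007655
u3 = 0.6969569 − (-0.0007655)·(0.6969569 − 0.7000000) / (-0.0007655 − 0.0096269) = 0.6969569 − (0.0000023)/(-0.0103924) = 0.6971811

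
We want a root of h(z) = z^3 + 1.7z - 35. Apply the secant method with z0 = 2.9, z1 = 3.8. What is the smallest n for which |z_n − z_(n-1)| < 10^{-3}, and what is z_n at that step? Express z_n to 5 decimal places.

n = 5, z_n = 3.09800

h(2.9) = -5.6810000, h(3.8) = 26.3320000
z2 = 3.8000000 − 26.3320000·(0.9000000)/(32.0130000) = 3.0597132;  |Δ| = 0.7402868
h(3.0597132) = -1.1539260
z3 = 3.0597132 − (-1.1539260)·(-0.7402868)/(-27.4859260) = 3.0907923;  |Δ| = 0.0310790
h(3.0907923) = -0.2193240
z4 = 3.0907923 − (-0.2193240)·(0.0310790)/(0.9346020) = 3.0980856;  |Δ| = 0.0072933
h(3.0980856) = 0.0025883
z5 = 3.0980856 − 0.0025883·(0.0072933)/(0.2219123) = 3.0980006;  |Δ| = 0.0000851
|z5 − z4| = 0.0000851 < 10^{-3}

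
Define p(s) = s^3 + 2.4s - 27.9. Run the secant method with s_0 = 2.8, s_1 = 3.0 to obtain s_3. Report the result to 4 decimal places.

2.7701

p(2.8) = 0.772000, p(3.0) = 6.300000
s_2 = 3.000000 − 6.300000·(3.000000 − 2.800000) / (6.300000 − 0.772000) = 3.000000 − (1.260000)/(5.528000) = 2.772069
p(2.772069) = 0.054572
s_3 = 2.772069 − 0.054572·(2.772069 − 3.000000) / (0.054572 − 6.300000) = 2.772069 − (-0.012439)/(-6.245428) = 2.770078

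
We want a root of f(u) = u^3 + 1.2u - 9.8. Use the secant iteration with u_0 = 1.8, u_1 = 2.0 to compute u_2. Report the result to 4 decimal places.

1.9502

f(1.8) = -1.808000, f(2.0) = 0.600000
u_2 = 2.000000 − 0.600000·(2.000000 − 1.800000) / (0.600000 − (-1.808000)) = 2.000000 − (0.120000)/(2.408000) = 1.950166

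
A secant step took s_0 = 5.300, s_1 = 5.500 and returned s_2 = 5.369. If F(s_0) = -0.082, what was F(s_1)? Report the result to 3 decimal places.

The secant line through (5.300, -0.082) and (5.500, F(s_1)) crosses zero at s_2 = 5.369.
So (5.300, -0.082), (5.500, F(s_1)), (5.369, 0) are collinear:
F(s_1) = -0.082 · (5.500 − 5.369) / (5.300 − 5.369) = -0.082 · (0.13100)/(-0.06900) = 0.15568

0.156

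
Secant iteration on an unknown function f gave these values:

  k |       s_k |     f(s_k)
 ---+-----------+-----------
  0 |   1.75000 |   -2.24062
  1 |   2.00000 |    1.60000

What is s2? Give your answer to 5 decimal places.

1.89585

s2 = 2.00000 − 1.60000·(2.00000 − 1.75000) / (1.60000 − (-2.24062))
   = 2.00000 − (0.4000000)/(3.8406200) = 1.8958501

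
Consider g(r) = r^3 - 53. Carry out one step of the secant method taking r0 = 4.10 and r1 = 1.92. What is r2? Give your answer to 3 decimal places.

g(4.10) = 15.92100, g(1.92) = -45.92211
r2 = 1.92000 − (-45.92211)·(1.92000 − 4.10000) / (-45.92211 − 15.92100) = 1.92000 − (100.11020)/(-61.84311) = 3.53878

3.539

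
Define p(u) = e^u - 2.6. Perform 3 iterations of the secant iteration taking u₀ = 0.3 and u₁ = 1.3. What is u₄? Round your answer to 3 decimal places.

p(0.3) = -1.25014, p(1.3) = 1.06930
u₂ = 1.30000 − 1.06930·(1.30000 − 0.30000) / (1.06930 − (-1.25014)) = 1.30000 − (1.06930)/(2.31944) = 0.83898
p(0.83898) = -0.28598
u₃ = 0.83898 − (-0.28598)·(0.83898 − 1.30000) / (-0.28598 − 1.06930) = 0.83898 − (0.13184)/(-1.35528) = 0.93627
p(0.93627) = -0.04956
u₄ = 0.93627 − (-0.04956)·(0.93627 − 0.83898) / (-0.04956 − (-0.28598)) = 0.93627 − (-0.00482)/(0.23642) = 0.95666

0.957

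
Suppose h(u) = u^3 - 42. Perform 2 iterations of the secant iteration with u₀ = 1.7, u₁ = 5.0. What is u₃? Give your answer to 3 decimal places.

h(1.7) = -37.08700, h(5.0) = 83.00000
u₂ = 5.00000 − 83.00000·(5.00000 − 1.70000) / (83.00000 − (-37.08700)) = 5.00000 − (273.90000)/(120.08700) = 2.71915
h(2.71915) = -21.89513
u₃ = 2.71915 − (-21.89513)·(2.71915 − 5.00000) / (-21.89513 − 83.00000) = 2.71915 − (49.93943)/(-104.89513) = 3.19524

3.195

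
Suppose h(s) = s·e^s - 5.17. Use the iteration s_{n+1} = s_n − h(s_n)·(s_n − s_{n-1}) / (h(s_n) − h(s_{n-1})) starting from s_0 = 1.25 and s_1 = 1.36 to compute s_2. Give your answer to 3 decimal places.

h(1.25) = -0.80707, h(1.36) = 0.12882
s_2 = 1.36000 − 0.12882·(1.36000 − 1.25000) / (0.12882 − (-0.80707)) = 1.36000 − (0.01417)/(0.93589) = 1.34486

1.345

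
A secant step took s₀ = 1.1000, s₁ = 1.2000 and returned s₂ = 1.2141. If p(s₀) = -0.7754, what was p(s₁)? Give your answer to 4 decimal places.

The secant line through (1.1000, -0.7754) and (1.2000, p(s₁)) crosses zero at s₂ = 1.2141.
So (1.1000, -0.7754), (1.2000, p(s₁)), (1.2141, 0) are collinear:
p(s₁) = -0.7754 · (1.2000 − 1.2141) / (1.1000 − 1.2141) = -0.7754 · (-0.014100)/(-0.114100) = -0.095821

-0.0958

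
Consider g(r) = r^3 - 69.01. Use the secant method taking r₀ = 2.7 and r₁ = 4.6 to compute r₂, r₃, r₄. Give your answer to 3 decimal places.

g(2.7) = -49.32700, g(4.6) = 28.32600
r₂ = 4.60000 − 28.32600·(4.60000 − 2.70000) / (28.32600 − (-49.32700)) = 4.60000 − (53.81940)/(77.65300) = 3.90692
g(3.90692) = -9.37448
r₃ = 3.90692 − (-9.37448)·(3.90692 − 4.60000) / (-9.37448 − 28.32600) = 3.90692 − (6.49722)/(-37.70048) = 4.07926
g(4.07926) = -1.12952
r₄ = 4.07926 − (-1.12952)·(4.07926 − 3.90692) / (-1.12952 − (-9.37448)) = 4.07926 − (-0.19466)/(8.24496) = 4.10287

3.907, 4.079, 4.103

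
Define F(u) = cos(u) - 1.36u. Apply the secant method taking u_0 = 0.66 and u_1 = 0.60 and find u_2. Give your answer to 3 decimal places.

0.605

F(0.66) = -0.10761, F(0.60) = 0.00934
u_2 = 0.60000 − 0.00934·(0.60000 − 0.66000) / (0.00934 − (-0.10761)) = 0.60000 − (-0.00056)/(0.11694) = 0.60479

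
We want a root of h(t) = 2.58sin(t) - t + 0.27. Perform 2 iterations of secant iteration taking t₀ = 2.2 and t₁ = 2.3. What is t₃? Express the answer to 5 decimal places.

2.26041

h(2.2) = 0.1559207, h(2.3) = -0.1060806
t₂ = 2.3000000 − (-0.1060806)·(2.3000000 − 2.2000000) / (-0.1060806 − 0.1559207) = 2.3000000 − (-0.0106081)/(-0.2620013) = 2.2595114
h(2.2595114) = 0.0024118
t₃ = 2.2595114 − 0.0024118·(2.2595114 − 2.3000000) / (0.0024118 − (-0.1060806)) = 2.2595114 − (-0.0000976)/(0.1084923) = 2.2604115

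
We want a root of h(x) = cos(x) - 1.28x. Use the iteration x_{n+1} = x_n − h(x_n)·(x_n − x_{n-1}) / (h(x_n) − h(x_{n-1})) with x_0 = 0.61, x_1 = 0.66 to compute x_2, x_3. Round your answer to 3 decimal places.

0.631, 0.631

h(0.61) = 0.03885, h(0.66) = -0.05481
x_2 = 0.66000 − (-0.05481)·(0.66000 − 0.61000) / (-0.05481 − 0.03885) = 0.66000 − (-0.00274)/(-0.09366) = 0.63074
h(0.63074) = 0.00024
x_3 = 0.63074 − 0.00024·(0.63074 − 0.66000) / (0.00024 − (-0.05481)) = 0.63074 − (-0.00001)/(0.05505) = 0.63087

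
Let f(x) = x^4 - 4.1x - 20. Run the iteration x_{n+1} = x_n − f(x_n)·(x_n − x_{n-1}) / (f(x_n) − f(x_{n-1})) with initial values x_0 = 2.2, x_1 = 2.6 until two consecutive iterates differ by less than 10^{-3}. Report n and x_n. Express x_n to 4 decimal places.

f(2.2) = -5.594400, f(2.6) = 15.037600
x_2 = 2.600000 − 15.037600·(0.400000)/(20.632000) = 2.308461;  |Δ| = 0.291539
f(2.308461) = -1.066548
x_3 = 2.308461 − (-1.066548)·(-0.291539)/(-16.104148) = 2.327769;  |Δ| = 0.019308
f(2.327769) = -0.183629
x_4 = 2.327769 − (-0.183629)·(0.019308)/(0.882919) = 2.331784;  |Δ| = 0.004016
f(2.331784) = 0.003032
x_5 = 2.331784 − 0.003032·(0.004016)/(0.186661) = 2.331719;  |Δ| = 0.000065
|x_5 − x_4| = 0.000065 < 10^{-3}

n = 5, x_n = 2.3317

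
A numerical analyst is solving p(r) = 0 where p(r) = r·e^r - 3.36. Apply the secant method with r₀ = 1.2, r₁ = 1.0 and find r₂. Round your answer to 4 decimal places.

p(1.2) = 0.624140, p(1.0) = -0.641718
r₂ = 1.000000 − (-0.641718)·(1.000000 − 1.200000) / (-0.641718 − 0.624140) = 1.000000 − (0.128344)/(-1.265858) = 1.101389

1.1014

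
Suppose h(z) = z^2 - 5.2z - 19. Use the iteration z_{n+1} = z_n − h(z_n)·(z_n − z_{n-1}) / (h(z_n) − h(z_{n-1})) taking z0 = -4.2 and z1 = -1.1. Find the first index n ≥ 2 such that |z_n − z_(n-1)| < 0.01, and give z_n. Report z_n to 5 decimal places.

h(-4.2) = 20.4800000, h(-1.1) = -12.0700000
z2 = -1.1000000 − (-12.0700000)·(3.1000000)/(-32.5500000) = -2.2495238;  |Δ| = 1.1495238
h(-2.2495238) = -2.2421188
z3 = -2.2495238 − (-2.2421188)·(-1.1495238)/(9.8278812) = -2.5117745;  |Δ| = 0.2622507
h(-2.5117745) = 0.3702389
z4 = -2.5117745 − 0.3702389·(-0.2622507)/(2.6123577) = -2.4746068;  |Δ| = 0.0371677
h(-2.4746068) = -0.0083658
z5 = -2.4746068 − (-0.0083658)·(0.0371677)/(-0.3786047) = -2.4754281;  |Δ| = 0.0008213
|z5 − z4| = 0.0008213 < 0.01

n = 5, z_n = -2.47543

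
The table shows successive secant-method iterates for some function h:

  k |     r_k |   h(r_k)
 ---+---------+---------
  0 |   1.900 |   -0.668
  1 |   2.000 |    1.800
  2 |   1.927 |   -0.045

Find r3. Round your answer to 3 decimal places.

1.929

r3 = 1.927 − (-0.045)·(1.927 − 2.000) / (-0.045 − 1.800)
   = 1.927 − (0.00328)/(-1.84500) = 1.92878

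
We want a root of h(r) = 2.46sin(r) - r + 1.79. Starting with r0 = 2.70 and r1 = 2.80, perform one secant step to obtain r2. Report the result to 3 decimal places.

2.743

h(2.70) = 0.14135, h(2.80) = -0.18593
r2 = 2.80000 − (-0.18593)·(2.80000 − 2.70000) / (-0.18593 − 0.14135) = 2.80000 − (-0.01859)/(-0.32728) = 2.74319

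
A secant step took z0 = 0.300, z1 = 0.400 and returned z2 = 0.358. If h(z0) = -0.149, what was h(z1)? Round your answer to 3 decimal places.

0.108

The secant line through (0.300, -0.149) and (0.400, h(z1)) crosses zero at z2 = 0.358.
So (0.300, -0.149), (0.400, h(z1)), (0.358, 0) are collinear:
h(z1) = -0.149 · (0.400 − 0.358) / (0.300 − 0.358) = -0.149 · (0.04200)/(-0.05800) = 0.10790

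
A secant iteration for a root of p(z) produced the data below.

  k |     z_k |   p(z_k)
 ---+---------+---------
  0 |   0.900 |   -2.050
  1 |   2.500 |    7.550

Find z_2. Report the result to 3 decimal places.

z_2 = 2.500 − 7.550·(2.500 − 0.900) / (7.550 − (-2.050))
   = 2.500 − (12.08000)/(9.60000) = 1.24167

1.242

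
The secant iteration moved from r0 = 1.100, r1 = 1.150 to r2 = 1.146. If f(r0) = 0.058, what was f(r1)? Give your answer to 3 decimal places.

-0.005

The secant line through (1.100, 0.058) and (1.150, f(r1)) crosses zero at r2 = 1.146.
So (1.100, 0.058), (1.150, f(r1)), (1.146, 0) are collinear:
f(r1) = 0.058 · (1.150 − 1.146) / (1.100 − 1.146) = 0.058 · (0.00400)/(-0.04600) = -0.00504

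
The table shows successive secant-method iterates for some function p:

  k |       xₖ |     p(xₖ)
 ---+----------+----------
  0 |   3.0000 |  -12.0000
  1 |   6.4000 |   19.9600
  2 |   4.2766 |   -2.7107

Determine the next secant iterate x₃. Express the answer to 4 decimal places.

4.5305

x₃ = 4.2766 − (-2.7107)·(4.2766 − 6.4000) / (-2.7107 − 19.9600)
   = 4.2766 − (5.755900)/(-22.670700) = 4.530492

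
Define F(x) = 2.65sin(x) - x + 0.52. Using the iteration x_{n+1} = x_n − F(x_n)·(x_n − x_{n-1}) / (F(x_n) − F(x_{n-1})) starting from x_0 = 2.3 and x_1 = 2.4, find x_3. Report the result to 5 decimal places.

2.36923

F(2.3) = 0.1961188, F(2.4) = -0.0900226
x_2 = 2.4000000 − (-0.0900226)·(2.4000000 − 2.3000000) / (-0.0900226 − 0.1961188) = 2.4000000 − (-0.0090023)/(-0.2861414) = 2.3685391
F(2.3685391) = 0.0020199
x_3 = 2.3685391 − 0.0020199·(2.3685391 − 2.4000000) / (0.0020199 − (-0.0900226)) = 2.3685391 − (-0.0000635)/(0.0920424) = 2.3692295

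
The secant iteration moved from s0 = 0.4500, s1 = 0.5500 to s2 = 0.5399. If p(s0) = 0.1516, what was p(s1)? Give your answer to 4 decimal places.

The secant line through (0.4500, 0.1516) and (0.5500, p(s1)) crosses zero at s2 = 0.5399.
So (0.4500, 0.1516), (0.5500, p(s1)), (0.5399, 0) are collinear:
p(s1) = 0.1516 · (0.5500 − 0.5399) / (0.4500 − 0.5399) = 0.1516 · (0.010100)/(-0.089900) = -0.017032

-0.0170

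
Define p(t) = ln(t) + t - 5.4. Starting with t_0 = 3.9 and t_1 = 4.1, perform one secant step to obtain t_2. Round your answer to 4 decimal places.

p(3.9) = -0.139023, p(4.1) = 0.110987
t_2 = 4.100000 − 0.110987·(4.100000 − 3.900000) / (0.110987 − (-0.139023)) = 4.100000 − (0.022197)/(0.250010) = 4.011214

4.0112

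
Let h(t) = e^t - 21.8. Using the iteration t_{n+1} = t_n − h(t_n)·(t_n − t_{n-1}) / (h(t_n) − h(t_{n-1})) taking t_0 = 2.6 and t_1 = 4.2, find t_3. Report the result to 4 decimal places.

h(2.6) = -8.336262, h(4.2) = 44.886331
t_2 = 4.200000 − 44.886331·(4.200000 − 2.600000) / (44.886331 − (-8.336262)) = 4.200000 − (71.818130)/(53.222593) = 2.850608
h(2.850608) = -4.501700
t_3 = 2.850608 − (-4.501700)·(2.850608 − 4.200000) / (-4.501700 − 44.886331) = 2.850608 − (6.074557)/(-49.388031) = 2.973605

2.9736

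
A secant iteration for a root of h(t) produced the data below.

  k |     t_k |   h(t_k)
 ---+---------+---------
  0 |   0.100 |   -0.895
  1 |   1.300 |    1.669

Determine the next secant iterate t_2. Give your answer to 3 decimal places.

0.519

t_2 = 1.300 − 1.669·(1.300 − 0.100) / (1.669 − (-0.895))
   = 1.300 − (2.00280)/(2.56400) = 0.51888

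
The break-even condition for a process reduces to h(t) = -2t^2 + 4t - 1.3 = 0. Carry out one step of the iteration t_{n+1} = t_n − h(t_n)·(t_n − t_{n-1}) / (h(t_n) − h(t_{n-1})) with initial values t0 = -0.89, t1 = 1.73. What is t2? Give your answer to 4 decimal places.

1.8877

h(-0.89) = -6.444200, h(1.73) = -0.365800
t2 = 1.730000 − (-0.365800)·(1.730000 − (-0.890000)) / (-0.365800 − (-6.444200)) = 1.730000 − (-0.958396)/(6.078400) = 1.887672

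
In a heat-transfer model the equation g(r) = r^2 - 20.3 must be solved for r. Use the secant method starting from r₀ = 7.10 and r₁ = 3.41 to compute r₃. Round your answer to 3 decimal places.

g(7.10) = 30.11000, g(3.41) = -8.67190
r₂ = 3.41000 − (-8.67190)·(3.41000 − 7.10000) / (-8.67190 − 30.11000) = 3.41000 − (31.99931)/(-38.78190) = 4.23511
g(4.23511) = -2.36385
r₃ = 4.23511 − (-2.36385)·(4.23511 − 3.41000) / (-2.36385 − (-8.67190)) = 4.23511 − (-1.95043)/(6.30805) = 4.54431

4.544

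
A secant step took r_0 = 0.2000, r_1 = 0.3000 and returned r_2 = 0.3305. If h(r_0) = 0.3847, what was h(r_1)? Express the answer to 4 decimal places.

The secant line through (0.2000, 0.3847) and (0.3000, h(r_1)) crosses zero at r_2 = 0.3305.
So (0.2000, 0.3847), (0.3000, h(r_1)), (0.3305, 0) are collinear:
h(r_1) = 0.3847 · (0.3000 − 0.3305) / (0.2000 − 0.3305) = 0.3847 · (-0.030500)/(-0.130500) = 0.089911

0.0899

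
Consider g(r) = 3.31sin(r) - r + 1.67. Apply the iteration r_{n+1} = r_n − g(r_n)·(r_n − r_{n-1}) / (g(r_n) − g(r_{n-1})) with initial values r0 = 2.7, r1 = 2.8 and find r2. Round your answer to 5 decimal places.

g(2.7) = 0.3846274, g(2.8) = -0.0211892
r2 = 2.8000000 − (-0.0211892)·(2.8000000 − 2.7000000) / (-0.0211892 − 0.3846274) = 2.8000000 − (-0.0021189)/(-0.4058166) = 2.7947786

2.79478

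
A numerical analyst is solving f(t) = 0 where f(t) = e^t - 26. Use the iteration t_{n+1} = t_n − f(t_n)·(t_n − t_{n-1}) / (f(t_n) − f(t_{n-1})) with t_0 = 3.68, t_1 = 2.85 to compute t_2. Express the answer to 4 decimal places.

3.1734

f(3.68) = 13.646394, f(2.85) = -8.712218
t_2 = 2.850000 − (-8.712218)·(2.850000 − 3.680000) / (-8.712218 − 13.646394) = 2.850000 − (7.231141)/(-22.358612) = 3.173416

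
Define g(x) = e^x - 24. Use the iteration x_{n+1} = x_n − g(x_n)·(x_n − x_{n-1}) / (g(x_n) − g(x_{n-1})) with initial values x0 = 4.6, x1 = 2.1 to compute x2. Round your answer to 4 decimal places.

2.5335

g(4.6) = 75.484316, g(2.1) = -15.833830
x2 = 2.100000 − (-15.833830)·(2.100000 − 4.600000) / (-15.833830 − 75.484316) = 2.100000 − (39.584575)/(-91.318146) = 2.533480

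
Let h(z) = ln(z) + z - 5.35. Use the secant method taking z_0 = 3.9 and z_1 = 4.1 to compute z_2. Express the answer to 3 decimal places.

3.971

h(3.9) = -0.08902, h(4.1) = 0.16099
z_2 = 4.10000 − 0.16099·(4.10000 − 3.90000) / (0.16099 − (-0.08902)) = 4.10000 − (0.03220)/(0.25001) = 3.97122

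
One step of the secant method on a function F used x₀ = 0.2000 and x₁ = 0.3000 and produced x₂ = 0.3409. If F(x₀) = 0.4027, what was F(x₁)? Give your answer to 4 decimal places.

The secant line through (0.2000, 0.4027) and (0.3000, F(x₁)) crosses zero at x₂ = 0.3409.
So (0.2000, 0.4027), (0.3000, F(x₁)), (0.3409, 0) are collinear:
F(x₁) = 0.4027 · (0.3000 − 0.3409) / (0.2000 − 0.3409) = 0.4027 · (-0.040900)/(-0.140900) = 0.116894

0.1169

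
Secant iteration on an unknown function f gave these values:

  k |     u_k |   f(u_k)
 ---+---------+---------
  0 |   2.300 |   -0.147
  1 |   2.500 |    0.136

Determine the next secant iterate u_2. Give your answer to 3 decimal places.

2.404

u_2 = 2.500 − 0.136·(2.500 − 2.300) / (0.136 − (-0.147))
   = 2.500 − (0.02720)/(0.28300) = 2.40389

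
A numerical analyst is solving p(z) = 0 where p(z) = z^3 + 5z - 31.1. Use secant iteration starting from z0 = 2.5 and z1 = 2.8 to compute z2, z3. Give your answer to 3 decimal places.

p(2.5) = -2.97500, p(2.8) = 4.85200
z2 = 2.80000 − 4.85200·(2.80000 − 2.50000) / (4.85200 − (-2.97500)) = 2.80000 − (1.45560)/(7.82700) = 2.61403
p(2.61403) = -0.16783
z3 = 2.61403 − (-0.16783)·(2.61403 − 2.80000) / (-0.16783 − 4.85200) = 2.61403 − (0.03121)/(-5.01983) = 2.62025

2.614, 2.620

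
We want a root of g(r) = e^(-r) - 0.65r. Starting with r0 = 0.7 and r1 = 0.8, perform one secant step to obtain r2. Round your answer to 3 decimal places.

0.737

g(0.7) = 0.04159, g(0.8) = -0.07067
r2 = 0.80000 − (-0.07067)·(0.80000 − 0.70000) / (-0.07067 − 0.04159) = 0.80000 − (-0.00707)/(-0.11226) = 0.73704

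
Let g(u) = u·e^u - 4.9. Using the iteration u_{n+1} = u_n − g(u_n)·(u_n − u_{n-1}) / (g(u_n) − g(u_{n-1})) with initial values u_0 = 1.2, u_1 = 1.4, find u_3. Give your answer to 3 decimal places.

g(1.2) = -0.91586, g(1.4) = 0.77728
u_2 = 1.40000 − 0.77728·(1.40000 − 1.20000) / (0.77728 − (-0.91586)) = 1.40000 − (0.15546)/(1.69314) = 1.30818
g(1.30818) = -0.06043
u_3 = 1.30818 − (-0.06043)·(1.30818 − 1.40000) / (-0.06043 − 0.77728) = 1.30818 − (0.00555)/(-0.83771) = 1.31481

1.315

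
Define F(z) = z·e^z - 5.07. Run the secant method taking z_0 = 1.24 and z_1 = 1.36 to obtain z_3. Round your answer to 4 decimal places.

1.3346

F(1.24) = -0.785039, F(1.36) = 0.228823
z_2 = 1.360000 − 0.228823·(1.360000 − 1.240000) / (0.228823 − (-0.785039)) = 1.360000 − (0.027459)/(1.013862) = 1.332917
F(1.332917) = -0.015463
z_3 = 1.332917 − (-0.015463)·(1.332917 − 1.360000) / (-0.015463 − 0.228823) = 1.332917 − (0.000419)/(-0.244286) = 1.334631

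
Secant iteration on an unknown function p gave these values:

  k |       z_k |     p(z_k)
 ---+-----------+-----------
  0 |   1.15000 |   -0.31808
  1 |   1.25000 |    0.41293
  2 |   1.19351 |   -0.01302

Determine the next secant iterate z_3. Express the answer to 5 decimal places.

z_3 = 1.19351 − (-0.01302)·(1.19351 − 1.25000) / (-0.01302 − 0.41293)
   = 1.19351 − (0.0007355)/(-0.4259500) = 1.1952367

1.19524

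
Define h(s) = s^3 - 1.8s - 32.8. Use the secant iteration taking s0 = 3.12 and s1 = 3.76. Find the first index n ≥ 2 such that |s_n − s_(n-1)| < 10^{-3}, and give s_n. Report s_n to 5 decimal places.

n = 5, s_n = 3.38828

h(3.12) = -8.0446720, h(3.76) = 13.5893760
s2 = 3.7600000 − 13.5893760·(0.6400000)/(21.6340480) = 3.3579855;  |Δ| = 0.4020145
h(3.3579855) = -0.9795052
s3 = 3.3579855 − (-0.9795052)·(-0.4020145)/(-14.5688812) = 3.3850140;  |Δ| = 0.0270285
h(3.3850140) = -0.1064512
s4 = 3.3850140 − (-0.1064512)·(0.0270285)/(0.8730540) = 3.3883096;  |Δ| = 0.0032956
h(3.3883096) = 0.0010125
s5 = 3.3883096 − 0.0010125·(0.0032956)/(0.1074637) = 3.3882786;  |Δ| = 0.0000310
|s5 − s4| = 0.0000310 < 10^{-3}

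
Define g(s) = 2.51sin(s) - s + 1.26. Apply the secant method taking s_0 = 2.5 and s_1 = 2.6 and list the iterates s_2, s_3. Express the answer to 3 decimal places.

g(2.5) = 0.26217, g(2.6) = -0.04609
s_2 = 2.60000 − (-0.04609)·(2.60000 − 2.50000) / (-0.04609 − 0.26217) = 2.60000 − (-0.00461)/(-0.30826) = 2.58505
g(2.58505) = 0.00087
s_3 = 2.58505 − 0.00087·(2.58505 − 2.60000) / (0.00087 − (-0.04609)) = 2.58505 − (-0.00001)/(0.04697) = 2.58533

2.585, 2.585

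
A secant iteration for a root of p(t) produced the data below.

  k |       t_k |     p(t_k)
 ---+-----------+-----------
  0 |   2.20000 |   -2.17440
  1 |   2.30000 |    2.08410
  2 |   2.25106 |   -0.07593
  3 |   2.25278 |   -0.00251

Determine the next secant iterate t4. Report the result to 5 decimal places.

t4 = 2.25278 − (-0.00251)·(2.25278 − 2.25106) / (-0.00251 − (-0.07593))
   = 2.25278 − (-0.0000043)/(0.0734200) = 2.2528388

2.25284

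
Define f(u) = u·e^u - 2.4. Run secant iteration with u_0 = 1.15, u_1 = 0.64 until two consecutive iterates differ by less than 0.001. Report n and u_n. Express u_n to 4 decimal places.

f(1.15) = 1.231922, f(0.64) = -1.186252
u_2 = 0.640000 − (-1.186252)·(-0.510000)/(-2.418174) = 0.890184;  |Δ| = 0.250184
f(0.890184) = -0.231887
u_3 = 0.890184 − (-0.231887)·(0.250184)/(0.954365) = 0.950973;  |Δ| = 0.060789
f(0.950973) = 0.061332
u_4 = 0.950973 − 0.061332·(0.060789)/(0.293219) = 0.938258;  |Δ| = 0.012715
f(0.938258) = -0.002259
u_5 = 0.938258 − (-0.002259)·(-0.012715)/(-0.063591) = 0.938709;  |Δ| = 0.000452
|u_5 − u_4| = 0.000452 < 0.001

n = 5, u_n = 0.9387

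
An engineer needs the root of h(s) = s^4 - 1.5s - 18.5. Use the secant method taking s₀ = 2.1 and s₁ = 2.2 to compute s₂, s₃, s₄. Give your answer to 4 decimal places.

h(2.1) = -2.201900, h(2.2) = 1.625600
s₂ = 2.200000 − 1.625600·(2.200000 − 2.100000) / (1.625600 − (-2.201900)) = 2.200000 − (0.162560)/(3.827500) = 2.157528
h(2.157528) = -0.067930
s₃ = 2.157528 − (-0.067930)·(2.157528 − 2.200000) / (-0.067930 − 1.625600) = 2.157528 − (0.002885)/(-1.693530) = 2.159232
h(2.159232) = -0.001966
s₄ = 2.159232 − (-0.001966)·(2.159232 − 2.157528) / (-0.001966 − (-0.067930)) = 2.159232 − (-0.000003)/(0.065964) = 2.159283

2.1575, 2.1592, 2.1593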